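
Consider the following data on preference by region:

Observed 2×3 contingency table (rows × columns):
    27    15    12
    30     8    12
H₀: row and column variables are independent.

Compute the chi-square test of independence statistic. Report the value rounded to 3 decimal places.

test statistic = 2.138

Row totals [54, 50], col totals [57, 23, 24], n=104
χ² = (27−29.60)²/29.60 + (15−11.94)²/11.94 + (12−12.46)²/12.46 + (30−27.40)²/27.40 + (8−11.06)²/11.06 + (12−11.54)²/11.54 = 2.1376
df = 2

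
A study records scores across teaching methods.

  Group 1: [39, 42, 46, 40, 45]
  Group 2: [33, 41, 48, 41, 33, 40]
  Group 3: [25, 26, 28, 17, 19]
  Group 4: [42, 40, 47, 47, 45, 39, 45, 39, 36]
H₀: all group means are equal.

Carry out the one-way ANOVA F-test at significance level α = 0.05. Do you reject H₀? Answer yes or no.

reject H₀: yes

Group means [42.40, 39.33, 23.00, 42.22], grand mean 37.720
SSB = Σnᵢ(x̄ᵢ−x̄)² = 1390.951; SSW = ΣΣ(x−x̄ᵢ)² = 414.089
MSB = 1390.951/3 = 463.6504; MSW = 414.089/21 = 19.7185
F = MSB/MSW = 23.5134
df = (3, 21)
p-value (upper-tail) = 0.00000
At α=0.05: p < α → reject H₀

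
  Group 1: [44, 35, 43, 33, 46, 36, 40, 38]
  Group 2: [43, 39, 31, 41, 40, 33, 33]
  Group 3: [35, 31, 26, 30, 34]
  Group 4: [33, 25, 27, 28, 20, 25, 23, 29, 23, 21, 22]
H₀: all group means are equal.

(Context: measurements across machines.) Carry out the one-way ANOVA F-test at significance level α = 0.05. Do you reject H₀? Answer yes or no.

Group means [39.38, 37.14, 31.20, 25.09], grand mean 32.484
SSB = Σnᵢ(x̄ᵢ−x̄)² = 1141.301; SSW = ΣΣ(x−x̄ᵢ)² = 486.441
MSB = 1141.301/3 = 380.4336; MSW = 486.441/27 = 18.0163
F = MSB/MSW = 21.1160
df = (3, 27)
p-value (upper-tail) = 0.00000
At α=0.05: p < α → reject H₀

reject H₀: yes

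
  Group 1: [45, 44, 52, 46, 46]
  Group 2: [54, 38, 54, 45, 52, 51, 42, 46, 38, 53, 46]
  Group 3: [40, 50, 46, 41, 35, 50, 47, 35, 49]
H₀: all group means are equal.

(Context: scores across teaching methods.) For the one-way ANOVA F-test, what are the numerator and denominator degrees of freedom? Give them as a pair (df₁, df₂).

k = 3 groups, N = 25 total
df = (k−1, N−k) = (3−1, 25−3) = (2, 22)

degrees of freedom = [2, 22]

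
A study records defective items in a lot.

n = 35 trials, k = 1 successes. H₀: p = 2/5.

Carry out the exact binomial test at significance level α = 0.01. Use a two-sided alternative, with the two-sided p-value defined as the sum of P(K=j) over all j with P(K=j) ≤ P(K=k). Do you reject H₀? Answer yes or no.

Exact binomial: n=35, k=1, p₀=2/5=0.4000
P(X=j) = C(n,j)·p₀^j·(1−p₀)^(n−j); p = Σ P(X=j) over j with P(X=j) ≤ P(X=1)
p-value (two-sided) = 0.00000
At α=0.01: p < α → reject H₀

reject H₀: yes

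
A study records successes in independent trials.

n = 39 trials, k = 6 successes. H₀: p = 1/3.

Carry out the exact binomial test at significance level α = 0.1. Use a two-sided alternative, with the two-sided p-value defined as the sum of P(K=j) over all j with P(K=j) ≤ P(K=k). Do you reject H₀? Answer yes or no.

reject H₀: yes

Exact binomial: n=39, k=6, p₀=1/3=0.3333
P(X=j) = C(n,j)·p₀^j·(1−p₀)^(n−j); p = Σ P(X=j) over j with P(X=j) ≤ P(X=6)
p-value (two-sided) = 0.01682
At α=0.1: p < α → reject H₀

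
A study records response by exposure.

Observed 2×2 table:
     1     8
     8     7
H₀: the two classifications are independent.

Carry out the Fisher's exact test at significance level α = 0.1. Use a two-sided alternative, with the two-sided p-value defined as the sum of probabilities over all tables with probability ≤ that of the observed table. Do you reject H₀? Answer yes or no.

reject H₀: yes

Margins: r₁=9, r₂=15, c₁=9, c₂=15, n=24
p_obs = C(9,1)·C(15,8)/C(24,9); sum pmf over tables with pmf ≤ p_obs
p-value (two-sided) = 0.08035
At α=0.1: p < α → reject H₀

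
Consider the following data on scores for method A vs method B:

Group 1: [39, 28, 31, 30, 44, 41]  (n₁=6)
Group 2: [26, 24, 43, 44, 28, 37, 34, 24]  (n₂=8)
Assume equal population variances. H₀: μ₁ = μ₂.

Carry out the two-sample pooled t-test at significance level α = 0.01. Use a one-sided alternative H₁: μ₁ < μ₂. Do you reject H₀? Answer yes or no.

reject H₀: no

x̄₁=35.500, s₁=6.656, n₁=6
x̄₂=32.500, s₂=8.211, n₂=8
s_p² = [5·6.656² + 7·8.211²]/12 = 57.7917
SE = √(s_p²·(1/6+1/8)) = 4.1056
t = (35.500−32.500)/4.1056 = 0.7307
df = 12
p-value (one-sided, H₁ less) = 0.76051
At α=0.01: p ≥ α → fail to reject H₀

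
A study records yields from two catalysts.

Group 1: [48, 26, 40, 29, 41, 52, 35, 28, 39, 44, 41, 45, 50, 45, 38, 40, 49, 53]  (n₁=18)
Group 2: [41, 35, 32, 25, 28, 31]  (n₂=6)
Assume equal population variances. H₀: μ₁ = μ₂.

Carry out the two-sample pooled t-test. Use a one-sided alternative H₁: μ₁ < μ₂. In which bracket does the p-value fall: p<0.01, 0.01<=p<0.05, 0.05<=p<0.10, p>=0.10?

x̄₁=41.278, s₁=7.999, n₁=18
x̄₂=32.000, s₂=5.586, n₂=6
s_p² = [17·7.999² + 5·5.586²]/22 = 56.5278
SE = √(s_p²·(1/18+1/6)) = 3.5443
t = (41.278−32.000)/3.5443 = 2.6177
df = 22
p-value (one-sided, H₁ less) = 0.99214
→ bracket: p>=0.10

p-value bracket: p>=0.10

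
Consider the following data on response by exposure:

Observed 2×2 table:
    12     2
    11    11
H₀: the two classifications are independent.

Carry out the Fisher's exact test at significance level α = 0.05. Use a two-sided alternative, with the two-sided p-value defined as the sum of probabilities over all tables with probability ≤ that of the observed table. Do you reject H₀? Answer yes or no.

reject H₀: yes

Margins: r₁=14, r₂=22, c₁=23, c₂=13, n=36
p_obs = C(14,12)·C(22,11)/C(36,23); sum pmf over tables with pmf ≤ p_obs
p-value (two-sided) = 0.03896
At α=0.05: p < α → reject H₀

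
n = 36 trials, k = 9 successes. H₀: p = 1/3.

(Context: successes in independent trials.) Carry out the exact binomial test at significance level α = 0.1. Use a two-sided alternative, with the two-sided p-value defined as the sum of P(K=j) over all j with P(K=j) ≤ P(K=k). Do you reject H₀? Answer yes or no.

Exact binomial: n=36, k=9, p₀=1/3=0.3333
P(X=j) = C(n,j)·p₀^j·(1−p₀)^(n−j); p = Σ P(X=j) over j with P(X=j) ≤ P(X=9)
p-value (two-sided) = 0.37690
At α=0.1: p ≥ α → fail to reject H₀

reject H₀: no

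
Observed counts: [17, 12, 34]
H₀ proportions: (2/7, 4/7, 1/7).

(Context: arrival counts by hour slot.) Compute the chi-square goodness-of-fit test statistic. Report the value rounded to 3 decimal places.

test statistic = 85.500

n = 63; E_i = n·p_i = [18.00, 36.00, 9.00]
χ² = (17−18.00)²/18.00 + (12−36.00)²/36.00 + (34−9.00)²/9.00 = 85.5000
df = 2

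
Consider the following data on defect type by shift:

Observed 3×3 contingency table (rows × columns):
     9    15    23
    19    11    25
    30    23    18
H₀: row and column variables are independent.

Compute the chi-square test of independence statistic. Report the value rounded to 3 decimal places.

test statistic = 11.753

Row totals [47, 55, 71], col totals [58, 49, 66], n=173
χ² = (9−15.76)²/15.76 + (15−13.31)²/13.31 + (23−17.93)²/17.93 + (19−18.44)²/18.44 + (11−15.58)²/15.58 + (25−20.98)²/20.98 + (30−23.80)²/23.80 + (23−20.11)²/20.11 + (18−27.09)²/27.09 = 11.7533
df = 4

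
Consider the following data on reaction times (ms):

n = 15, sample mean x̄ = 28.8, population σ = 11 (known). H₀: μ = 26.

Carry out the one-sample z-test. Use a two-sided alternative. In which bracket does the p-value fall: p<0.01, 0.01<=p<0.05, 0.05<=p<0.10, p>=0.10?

SE = σ/√n = 11/√15 = 2.8402
z = (x̄−μ₀)/SE = (28.8−26)/2.8402 = 0.9859
p-value (two-sided) = 0.32421
→ bracket: p>=0.10

p-value bracket: p>=0.10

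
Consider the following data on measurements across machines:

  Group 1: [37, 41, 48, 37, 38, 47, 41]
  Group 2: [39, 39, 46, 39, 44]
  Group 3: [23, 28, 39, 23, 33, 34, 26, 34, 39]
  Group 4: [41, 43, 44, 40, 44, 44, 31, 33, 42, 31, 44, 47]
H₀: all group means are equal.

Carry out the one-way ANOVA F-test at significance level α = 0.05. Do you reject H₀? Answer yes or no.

reject H₀: yes

Group means [41.29, 41.40, 31.00, 40.33], grand mean 38.152
SSB = Σnᵢ(x̄ᵢ−x̄)² = 638.947; SSW = ΣΣ(x−x̄ᵢ)² = 819.295
MSB = 638.947/3 = 212.9824; MSW = 819.295/29 = 28.2516
F = MSB/MSW = 7.5388
df = (3, 29)
p-value (upper-tail) = 0.00071
At α=0.05: p < α → reject H₀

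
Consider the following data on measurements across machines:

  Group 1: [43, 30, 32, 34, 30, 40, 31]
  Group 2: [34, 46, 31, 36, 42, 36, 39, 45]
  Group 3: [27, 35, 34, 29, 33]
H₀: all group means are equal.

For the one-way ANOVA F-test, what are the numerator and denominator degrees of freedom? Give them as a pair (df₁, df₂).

degrees of freedom = [2, 17]

k = 3 groups, N = 20 total
df = (k−1, N−k) = (3−1, 20−3) = (2, 17)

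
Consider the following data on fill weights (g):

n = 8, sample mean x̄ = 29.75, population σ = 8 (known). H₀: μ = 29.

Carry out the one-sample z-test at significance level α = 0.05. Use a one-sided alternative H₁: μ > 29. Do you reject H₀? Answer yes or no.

SE = σ/√n = 8/√8 = 2.8284
z = (x̄−μ₀)/SE = (29.75−29)/2.8284 = 0.2652
p-value (one-sided, H₁ greater) = 0.39544
At α=0.05: p ≥ α → fail to reject H₀

reject H₀: no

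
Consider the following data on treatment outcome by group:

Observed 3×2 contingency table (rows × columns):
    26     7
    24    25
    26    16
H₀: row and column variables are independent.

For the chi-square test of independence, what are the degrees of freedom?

df = (r−1)(c−1) = (3−1)·(2−1) = 2

degrees of freedom = 2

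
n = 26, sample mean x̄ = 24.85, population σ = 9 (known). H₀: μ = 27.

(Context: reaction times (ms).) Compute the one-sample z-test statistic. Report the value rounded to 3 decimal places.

test statistic = -1.218

SE = σ/√n = 9/√26 = 1.7650
z = (x̄−μ₀)/SE = (24.85−27)/1.7650 = -1.2181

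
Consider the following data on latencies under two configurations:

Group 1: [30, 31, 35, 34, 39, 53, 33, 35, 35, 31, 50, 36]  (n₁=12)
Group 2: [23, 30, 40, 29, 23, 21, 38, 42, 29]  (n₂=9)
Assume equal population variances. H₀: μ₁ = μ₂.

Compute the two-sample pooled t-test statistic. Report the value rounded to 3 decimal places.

x̄₁=36.833, s₁=7.309, n₁=12
x̄₂=30.556, s₂=7.796, n₂=9
s_p² = [11·7.309² + 8·7.796²]/19 = 56.5205
SE = √(s_p²·(1/12+1/9)) = 3.3151
t = (36.833−30.556)/3.3151 = 1.8937
df = 19

test statistic = 1.894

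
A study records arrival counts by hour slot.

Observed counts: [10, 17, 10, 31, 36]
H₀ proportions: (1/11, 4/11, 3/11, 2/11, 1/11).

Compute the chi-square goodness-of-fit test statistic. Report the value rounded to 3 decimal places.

n = 104; E_i = n·p_i = [9.45, 37.82, 28.36, 18.91, 9.45]
χ² = (10−9.45)²/9.45 + (17−37.82)²/37.82 + (10−28.36)²/28.36 + (31−18.91)²/18.91 + (36−9.45)²/9.45 = 105.6434
df = 4

test statistic = 105.643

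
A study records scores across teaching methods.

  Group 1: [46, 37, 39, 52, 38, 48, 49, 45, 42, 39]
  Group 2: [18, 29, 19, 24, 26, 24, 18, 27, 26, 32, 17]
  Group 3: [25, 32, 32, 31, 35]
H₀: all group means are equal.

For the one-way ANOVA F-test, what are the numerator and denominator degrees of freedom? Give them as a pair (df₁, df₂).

degrees of freedom = [2, 23]

k = 3 groups, N = 26 total
df = (k−1, N−k) = (3−1, 26−3) = (2, 23)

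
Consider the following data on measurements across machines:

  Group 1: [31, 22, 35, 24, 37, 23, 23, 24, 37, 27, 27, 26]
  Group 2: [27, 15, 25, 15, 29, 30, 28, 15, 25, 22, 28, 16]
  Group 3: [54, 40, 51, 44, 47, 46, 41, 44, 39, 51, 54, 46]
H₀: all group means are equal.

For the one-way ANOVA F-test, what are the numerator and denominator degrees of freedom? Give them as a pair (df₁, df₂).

k = 3 groups, N = 36 total
df = (k−1, N−k) = (3−1, 36−3) = (2, 33)

degrees of freedom = [2, 33]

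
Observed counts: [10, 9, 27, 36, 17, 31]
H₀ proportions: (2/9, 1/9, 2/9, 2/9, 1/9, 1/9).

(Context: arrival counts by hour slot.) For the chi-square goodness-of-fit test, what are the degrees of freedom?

degrees of freedom = 5

df = k − 1 = 6 − 1 = 5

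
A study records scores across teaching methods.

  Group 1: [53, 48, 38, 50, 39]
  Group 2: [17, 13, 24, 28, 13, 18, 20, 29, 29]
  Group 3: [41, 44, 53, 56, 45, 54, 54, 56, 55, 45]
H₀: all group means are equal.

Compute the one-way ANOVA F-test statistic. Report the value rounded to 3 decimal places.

Group means [45.60, 21.22, 50.30], grand mean 38.417
SSB = Σnᵢ(x̄ᵢ−x̄)² = 4330.978; SSW = ΣΣ(x−x̄ᵢ)² = 824.856
MSB = 4330.978/2 = 2165.4889; MSW = 824.856/21 = 39.2788
F = MSB/MSW = 55.1312
df = (2, 21)

test statistic = 55.131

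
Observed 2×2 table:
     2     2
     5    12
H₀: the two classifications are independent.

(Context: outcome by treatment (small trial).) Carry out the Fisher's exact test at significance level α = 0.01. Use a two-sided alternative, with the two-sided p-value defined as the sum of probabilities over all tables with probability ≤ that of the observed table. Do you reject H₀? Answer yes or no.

reject H₀: no

Margins: r₁=4, r₂=17, c₁=7, c₂=14, n=21
p_obs = C(4,2)·C(17,5)/C(21,7); sum pmf over tables with pmf ≤ p_obs
p-value (two-sided) = 0.57427
At α=0.01: p ≥ α → fail to reject H₀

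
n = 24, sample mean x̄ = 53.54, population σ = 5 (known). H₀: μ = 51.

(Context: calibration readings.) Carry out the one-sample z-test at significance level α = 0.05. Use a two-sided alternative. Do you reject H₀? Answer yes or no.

SE = σ/√n = 5/√24 = 1.0206
z = (x̄−μ₀)/SE = (53.54−51)/1.0206 = 2.4887
p-value (two-sided) = 0.01282
At α=0.05: p < α → reject H₀

reject H₀: yes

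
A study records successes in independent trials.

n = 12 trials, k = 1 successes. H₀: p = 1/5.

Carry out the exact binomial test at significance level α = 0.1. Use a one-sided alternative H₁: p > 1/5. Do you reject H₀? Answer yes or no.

reject H₀: no

Exact binomial: n=12, k=1, p₀=1/5=0.2000
P(X≥1) from Σ C(n,i)·p₀^i·(1−p₀)^(n−i)
p-value (one-sided, H₁ greater) = 0.93128
At α=0.1: p ≥ α → fail to reject H₀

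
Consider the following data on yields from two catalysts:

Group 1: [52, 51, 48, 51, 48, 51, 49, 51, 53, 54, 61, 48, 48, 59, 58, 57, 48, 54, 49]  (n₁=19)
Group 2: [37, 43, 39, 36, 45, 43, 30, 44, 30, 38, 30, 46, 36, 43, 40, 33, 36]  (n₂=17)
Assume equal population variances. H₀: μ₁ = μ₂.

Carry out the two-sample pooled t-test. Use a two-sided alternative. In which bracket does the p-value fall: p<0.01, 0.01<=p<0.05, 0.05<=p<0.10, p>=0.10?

p-value bracket: p<0.01

x̄₁=52.105, s₁=4.095, n₁=19
x̄₂=38.176, s₂=5.353, n₂=17
s_p² = [18·4.095² + 16·5.353²]/34 = 22.3606
SE = √(s_p²·(1/19+1/17)) = 1.5787
t = (52.105−38.176)/1.5787 = 8.8231
df = 34
p-value (two-sided) = 0.00000
→ bracket: p<0.01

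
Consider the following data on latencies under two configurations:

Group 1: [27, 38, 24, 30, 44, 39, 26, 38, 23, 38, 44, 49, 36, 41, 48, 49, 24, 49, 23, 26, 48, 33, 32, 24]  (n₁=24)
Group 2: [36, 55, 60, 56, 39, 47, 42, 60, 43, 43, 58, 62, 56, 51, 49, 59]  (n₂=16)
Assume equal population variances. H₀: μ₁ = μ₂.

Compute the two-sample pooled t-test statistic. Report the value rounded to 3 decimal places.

x̄₁=35.542, s₁=9.500, n₁=24
x̄₂=51.000, s₂=8.406, n₂=16
s_p² = [23·9.500² + 15·8.406²]/38 = 82.5252
SE = √(s_p²·(1/24+1/16)) = 2.9320
t = (35.542−51.000)/2.9320 = -5.2724
df = 38

test statistic = -5.272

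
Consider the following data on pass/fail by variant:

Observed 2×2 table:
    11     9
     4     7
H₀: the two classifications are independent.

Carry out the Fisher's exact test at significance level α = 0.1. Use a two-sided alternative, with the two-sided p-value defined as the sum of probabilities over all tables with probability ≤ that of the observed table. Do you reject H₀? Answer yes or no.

reject H₀: no

Margins: r₁=20, r₂=11, c₁=15, c₂=16, n=31
p_obs = C(20,11)·C(11,4)/C(31,15); sum pmf over tables with pmf ≤ p_obs
p-value (two-sided) = 0.45779
At α=0.1: p ≥ α → fail to reject H₀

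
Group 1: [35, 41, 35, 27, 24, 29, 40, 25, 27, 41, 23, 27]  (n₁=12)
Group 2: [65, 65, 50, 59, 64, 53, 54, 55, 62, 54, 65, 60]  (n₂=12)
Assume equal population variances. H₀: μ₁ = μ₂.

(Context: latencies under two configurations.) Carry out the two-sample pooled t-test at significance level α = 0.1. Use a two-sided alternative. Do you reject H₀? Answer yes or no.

reject H₀: yes

x̄₁=31.167, s₁=6.834, n₁=12
x̄₂=58.833, s₂=5.441, n₂=12
s_p² = [11·6.834² + 11·5.441²]/22 = 38.1515
SE = √(s_p²·(1/12+1/12)) = 2.5216
t = (31.167−58.833)/2.5216 = -10.9718
df = 22
p-value (two-sided) = 0.00000
At α=0.1: p < α → reject H₀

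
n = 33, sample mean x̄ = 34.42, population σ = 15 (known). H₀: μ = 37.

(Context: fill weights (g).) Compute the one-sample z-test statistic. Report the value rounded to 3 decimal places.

SE = σ/√n = 15/√33 = 2.6112
z = (x̄−μ₀)/SE = (34.42−37)/2.6112 = -0.9881

test statistic = -0.988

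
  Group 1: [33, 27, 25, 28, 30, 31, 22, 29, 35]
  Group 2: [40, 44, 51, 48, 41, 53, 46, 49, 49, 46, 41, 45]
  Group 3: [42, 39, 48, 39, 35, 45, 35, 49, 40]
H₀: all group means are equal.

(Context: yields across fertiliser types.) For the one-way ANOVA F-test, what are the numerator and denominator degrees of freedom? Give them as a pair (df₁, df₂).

k = 3 groups, N = 30 total
df = (k−1, N−k) = (3−1, 30−3) = (2, 27)

degrees of freedom = [2, 27]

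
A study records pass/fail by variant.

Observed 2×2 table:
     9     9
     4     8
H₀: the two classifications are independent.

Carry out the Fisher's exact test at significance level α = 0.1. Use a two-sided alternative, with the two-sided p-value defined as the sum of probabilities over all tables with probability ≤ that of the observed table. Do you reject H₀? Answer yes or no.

Margins: r₁=18, r₂=12, c₁=13, c₂=17, n=30
p_obs = C(18,9)·C(12,4)/C(30,13); sum pmf over tables with pmf ≤ p_obs
p-value (two-sided) = 0.46508
At α=0.1: p ≥ α → fail to reject H₀

reject H₀: no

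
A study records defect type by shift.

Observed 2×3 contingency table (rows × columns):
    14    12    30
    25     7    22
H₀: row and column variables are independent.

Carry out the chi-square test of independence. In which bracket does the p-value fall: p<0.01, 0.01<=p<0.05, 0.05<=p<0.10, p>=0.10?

p-value bracket: 0.05<=p<0.10

Row totals [56, 54], col totals [39, 19, 52], n=110
χ² = (14−19.85)²/19.85 + (12−9.67)²/9.67 + (30−26.47)²/26.47 + (25−19.15)²/19.15 + (7−9.33)²/9.33 + (22−25.53)²/25.53 = 5.6146
df = 2
p-value (upper-tail) = 0.06037
→ bracket: 0.05<=p<0.10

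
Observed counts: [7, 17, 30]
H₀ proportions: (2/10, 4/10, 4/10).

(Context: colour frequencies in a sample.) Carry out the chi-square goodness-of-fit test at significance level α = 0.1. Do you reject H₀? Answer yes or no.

reject H₀: yes

n = 54; E_i = n·p_i = [10.80, 21.60, 21.60]
χ² = (7−10.80)²/10.80 + (17−21.60)²/21.60 + (30−21.60)²/21.60 = 5.5833
df = 2
p-value (upper-tail) = 0.06132
At α=0.1: p < α → reject H₀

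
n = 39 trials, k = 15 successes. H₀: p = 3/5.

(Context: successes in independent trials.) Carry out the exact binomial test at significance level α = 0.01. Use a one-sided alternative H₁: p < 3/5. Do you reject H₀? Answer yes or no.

reject H₀: yes

Exact binomial: n=39, k=15, p₀=3/5=0.6000
P(X≤15) from Σ C(n,i)·p₀^i·(1−p₀)^(n−i)
p-value (one-sided, H₁ less) = 0.00535
At α=0.01: p < α → reject H₀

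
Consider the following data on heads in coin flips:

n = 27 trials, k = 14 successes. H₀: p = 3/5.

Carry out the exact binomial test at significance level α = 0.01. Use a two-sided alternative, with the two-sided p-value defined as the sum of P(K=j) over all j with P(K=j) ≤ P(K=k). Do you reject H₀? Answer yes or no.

reject H₀: no

Exact binomial: n=27, k=14, p₀=3/5=0.6000
P(X=j) = C(n,j)·p₀^j·(1−p₀)^(n−j); p = Σ P(X=j) over j with P(X=j) ≤ P(X=14)
p-value (two-sided) = 0.43408
At α=0.01: p ≥ α → fail to reject H₀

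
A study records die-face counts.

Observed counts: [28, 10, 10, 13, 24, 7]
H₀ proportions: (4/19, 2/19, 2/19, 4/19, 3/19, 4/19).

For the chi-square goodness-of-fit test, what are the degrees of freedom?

df = k − 1 = 6 − 1 = 5

degrees of freedom = 5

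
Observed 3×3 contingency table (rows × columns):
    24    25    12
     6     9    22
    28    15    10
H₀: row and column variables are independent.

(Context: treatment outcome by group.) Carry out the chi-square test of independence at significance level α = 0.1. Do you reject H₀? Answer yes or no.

reject H₀: yes

Row totals [61, 37, 53], col totals [58, 49, 44], n=151
χ² = (24−23.43)²/23.43 + (25−19.79)²/19.79 + (12−17.77)²/17.77 + (6−14.21)²/14.21 + (9−12.01)²/12.01 + (22−10.78)²/10.78 + (28−20.36)²/20.36 + (15−17.20)²/17.20 + (10−15.44)²/15.44 = 25.4990
df = 4
p-value (upper-tail) = 0.00004
At α=0.1: p < α → reject H₀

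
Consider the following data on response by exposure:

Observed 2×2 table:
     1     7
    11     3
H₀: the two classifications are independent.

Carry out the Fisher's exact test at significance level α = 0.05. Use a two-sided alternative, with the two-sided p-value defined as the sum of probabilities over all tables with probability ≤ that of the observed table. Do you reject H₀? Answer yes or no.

Margins: r₁=8, r₂=14, c₁=12, c₂=10, n=22
p_obs = C(8,1)·C(14,11)/C(22,12); sum pmf over tables with pmf ≤ p_obs
p-value (two-sided) = 0.00619
At α=0.05: p < α → reject H₀

reject H₀: yes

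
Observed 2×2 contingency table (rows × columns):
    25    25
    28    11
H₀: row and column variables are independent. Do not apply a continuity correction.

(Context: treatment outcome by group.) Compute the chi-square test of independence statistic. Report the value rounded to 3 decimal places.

Row totals [50, 39], col totals [53, 36], n=89
χ² = (25−29.78)²/29.78 + (25−20.22)²/20.22 + (28−23.22)²/23.22 + (11−15.78)²/15.78 = 4.3207
df = 1

test statistic = 4.321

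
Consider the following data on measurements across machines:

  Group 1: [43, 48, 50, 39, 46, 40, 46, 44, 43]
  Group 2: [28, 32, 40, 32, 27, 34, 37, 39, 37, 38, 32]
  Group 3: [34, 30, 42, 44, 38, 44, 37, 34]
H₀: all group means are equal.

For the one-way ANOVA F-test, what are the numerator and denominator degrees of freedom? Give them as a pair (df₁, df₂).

degrees of freedom = [2, 25]

k = 3 groups, N = 28 total
df = (k−1, N−k) = (3−1, 28−3) = (2, 25)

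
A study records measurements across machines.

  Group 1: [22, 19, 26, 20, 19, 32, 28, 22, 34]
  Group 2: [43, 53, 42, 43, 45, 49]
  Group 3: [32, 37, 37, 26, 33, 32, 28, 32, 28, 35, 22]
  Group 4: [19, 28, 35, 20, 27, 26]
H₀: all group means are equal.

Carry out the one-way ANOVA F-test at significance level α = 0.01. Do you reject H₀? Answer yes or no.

Group means [24.67, 45.83, 31.09, 25.83], grand mean 31.062
SSB = Σnᵢ(x̄ᵢ−x̄)² = 1841.299; SSW = ΣΣ(x−x̄ᵢ)² = 736.576
MSB = 1841.299/3 = 613.7664; MSW = 736.576/28 = 26.3063
F = MSB/MSW = 23.3316
df = (3, 28)
p-value (upper-tail) = 0.00000
At α=0.01: p < α → reject H₀

reject H₀: yes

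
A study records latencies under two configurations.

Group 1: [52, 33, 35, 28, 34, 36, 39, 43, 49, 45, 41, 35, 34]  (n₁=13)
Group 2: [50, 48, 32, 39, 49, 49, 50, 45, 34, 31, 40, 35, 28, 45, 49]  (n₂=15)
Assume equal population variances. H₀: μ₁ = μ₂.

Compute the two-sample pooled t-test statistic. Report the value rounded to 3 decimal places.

test statistic = -1.003

x̄₁=38.769, s₁=6.906, n₁=13
x̄₂=41.600, s₂=7.881, n₂=15
s_p² = [12·6.906² + 14·7.881²]/26 = 55.4580
SE = √(s_p²·(1/13+1/15)) = 2.8219
t = (38.769−41.600)/2.8219 = -1.0031
df = 26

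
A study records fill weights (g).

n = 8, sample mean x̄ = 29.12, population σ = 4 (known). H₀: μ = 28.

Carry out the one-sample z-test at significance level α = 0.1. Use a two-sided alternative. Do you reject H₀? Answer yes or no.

reject H₀: no

SE = σ/√n = 4/√8 = 1.4142
z = (x̄−μ₀)/SE = (29.12−28)/1.4142 = 0.7920
p-value (two-sided) = 0.42838
At α=0.1: p ≥ α → fail to reject H₀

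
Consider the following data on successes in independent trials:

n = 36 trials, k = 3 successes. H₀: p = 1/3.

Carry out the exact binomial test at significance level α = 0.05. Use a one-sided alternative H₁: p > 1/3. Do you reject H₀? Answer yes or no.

Exact binomial: n=36, k=3, p₀=1/3=0.3333
P(X≥3) from Σ C(n,i)·p₀^i·(1−p₀)^(n−i)
p-value (one-sided, H₁ greater) = 0.99992
At α=0.05: p ≥ α → fail to reject H₀

reject H₀: no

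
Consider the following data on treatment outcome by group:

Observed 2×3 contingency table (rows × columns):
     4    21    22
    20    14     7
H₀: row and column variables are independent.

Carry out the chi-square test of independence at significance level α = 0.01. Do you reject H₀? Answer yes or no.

Row totals [47, 41], col totals [24, 35, 29], n=88
χ² = (4−12.82)²/12.82 + (21−18.69)²/18.69 + (22−15.49)²/15.49 + (20−11.18)²/11.18 + (14−16.31)²/16.31 + (7−13.51)²/13.51 = 19.5069
df = 2
p-value (upper-tail) = 0.00006
At α=0.01: p < α → reject H₀

reject H₀: yes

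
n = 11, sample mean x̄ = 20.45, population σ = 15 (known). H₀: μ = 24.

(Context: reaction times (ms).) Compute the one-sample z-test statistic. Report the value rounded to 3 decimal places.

SE = σ/√n = 15/√11 = 4.5227
z = (x̄−μ₀)/SE = (20.45−24)/4.5227 = -0.7849

test statistic = -0.785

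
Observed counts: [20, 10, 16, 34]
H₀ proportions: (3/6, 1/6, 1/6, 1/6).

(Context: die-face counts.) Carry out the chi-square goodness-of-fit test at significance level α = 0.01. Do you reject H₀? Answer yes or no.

n = 80; E_i = n·p_i = [40.00, 13.33, 13.33, 13.33]
χ² = (20−40.00)²/40.00 + (10−13.33)²/13.33 + (16−13.33)²/13.33 + (34−13.33)²/13.33 = 43.4000
df = 3
p-value (upper-tail) = 0.00000
At α=0.01: p < α → reject H₀

reject H₀: yes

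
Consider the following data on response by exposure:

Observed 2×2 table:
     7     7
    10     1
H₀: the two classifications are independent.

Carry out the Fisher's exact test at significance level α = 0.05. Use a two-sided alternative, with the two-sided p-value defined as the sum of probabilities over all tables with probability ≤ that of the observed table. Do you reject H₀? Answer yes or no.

Margins: r₁=14, r₂=11, c₁=17, c₂=8, n=25
p_obs = C(14,7)·C(11,10)/C(25,17); sum pmf over tables with pmf ≤ p_obs
p-value (two-sided) = 0.04211
At α=0.05: p < α → reject H₀

reject H₀: yes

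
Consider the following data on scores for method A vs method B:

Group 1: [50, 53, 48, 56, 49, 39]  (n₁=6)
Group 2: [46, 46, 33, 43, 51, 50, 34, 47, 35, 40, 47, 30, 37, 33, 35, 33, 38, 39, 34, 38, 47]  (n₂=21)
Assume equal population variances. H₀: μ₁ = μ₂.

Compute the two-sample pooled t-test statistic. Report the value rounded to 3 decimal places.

test statistic = 3.193

x̄₁=49.167, s₁=5.776, n₁=6
x̄₂=39.810, s₂=6.462, n₂=21
s_p² = [5·5.776² + 20·6.462²]/25 = 40.0829
SE = √(s_p²·(1/6+1/21)) = 2.9307
t = (49.167−39.810)/2.9307 = 3.1928
df = 25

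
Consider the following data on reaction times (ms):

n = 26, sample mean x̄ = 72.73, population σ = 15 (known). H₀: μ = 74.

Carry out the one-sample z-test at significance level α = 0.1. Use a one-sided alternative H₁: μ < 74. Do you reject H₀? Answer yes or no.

SE = σ/√n = 15/√26 = 2.9417
z = (x̄−μ₀)/SE = (72.73−74)/2.9417 = -0.4317
p-value (one-sided, H₁ less) = 0.33297
At α=0.1: p ≥ α → fail to reject H₀

reject H₀: no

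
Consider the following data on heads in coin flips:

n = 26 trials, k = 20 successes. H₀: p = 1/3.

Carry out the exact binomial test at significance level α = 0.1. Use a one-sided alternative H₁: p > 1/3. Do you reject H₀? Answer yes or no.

reject H₀: yes

Exact binomial: n=26, k=20, p₀=1/3=0.3333
P(X≥20) from Σ C(n,i)·p₀^i·(1−p₀)^(n−i)
p-value (one-sided, H₁ greater) = 0.00001
At α=0.1: p < α → reject H₀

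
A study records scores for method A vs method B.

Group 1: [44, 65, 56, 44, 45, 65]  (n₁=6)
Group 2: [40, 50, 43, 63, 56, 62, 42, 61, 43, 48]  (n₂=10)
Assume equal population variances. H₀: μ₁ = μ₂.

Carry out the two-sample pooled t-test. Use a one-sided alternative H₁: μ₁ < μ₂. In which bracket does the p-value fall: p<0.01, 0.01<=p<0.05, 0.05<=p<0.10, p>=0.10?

x̄₁=53.167, s₁=10.226, n₁=6
x̄₂=50.800, s₂=9.004, n₂=10
s_p² = [5·10.226² + 9·9.004²]/14 = 89.4595
SE = √(s_p²·(1/6+1/10)) = 4.8842
t = (53.167−50.800)/4.8842 = 0.4846
df = 14
p-value (one-sided, H₁ less) = 0.68226
→ bracket: p>=0.10

p-value bracket: p>=0.10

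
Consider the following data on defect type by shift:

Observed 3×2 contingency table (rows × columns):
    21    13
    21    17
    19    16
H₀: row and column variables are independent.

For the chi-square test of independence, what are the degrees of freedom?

df = (r−1)(c−1) = (3−1)·(2−1) = 2

degrees of freedom = 2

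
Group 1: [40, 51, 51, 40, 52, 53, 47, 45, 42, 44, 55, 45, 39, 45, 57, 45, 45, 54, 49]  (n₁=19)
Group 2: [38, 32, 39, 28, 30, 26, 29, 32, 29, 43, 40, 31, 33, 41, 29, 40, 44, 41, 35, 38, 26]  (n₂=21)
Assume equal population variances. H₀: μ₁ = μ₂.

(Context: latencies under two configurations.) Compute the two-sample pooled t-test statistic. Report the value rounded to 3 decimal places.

test statistic = 7.212

x̄₁=47.316, s₁=5.396, n₁=19
x̄₂=34.476, s₂=5.819, n₂=21
s_p² = [18·5.396² + 20·5.819²]/38 = 31.6143
SE = √(s_p²·(1/19+1/21)) = 1.7803
t = (47.316−34.476)/1.7803 = 7.2122
df = 38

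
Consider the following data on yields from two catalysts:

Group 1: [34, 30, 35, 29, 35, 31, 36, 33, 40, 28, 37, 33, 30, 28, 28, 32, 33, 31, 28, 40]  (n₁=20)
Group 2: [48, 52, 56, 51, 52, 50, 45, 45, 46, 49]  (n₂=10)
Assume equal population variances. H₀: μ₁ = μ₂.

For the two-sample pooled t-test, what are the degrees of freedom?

degrees of freedom = 28

df = n₁ + n₂ − 2 = 20 + 10 − 2 = 28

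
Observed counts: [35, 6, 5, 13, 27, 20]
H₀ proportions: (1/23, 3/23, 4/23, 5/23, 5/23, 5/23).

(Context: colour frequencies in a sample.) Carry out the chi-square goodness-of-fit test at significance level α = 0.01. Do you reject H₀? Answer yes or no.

n = 106; E_i = n·p_i = [4.61, 13.83, 18.43, 23.04, 23.04, 23.04]
χ² = (35−4.61)²/4.61 + (6−13.83)²/13.83 + (5−18.43)²/18.43 + (13−23.04)²/23.04 + (27−23.04)²/23.04 + (20−23.04)²/23.04 = 220.0901
df = 5
p-value (upper-tail) = 0.00000
At α=0.01: p < α → reject H₀

reject H₀: yes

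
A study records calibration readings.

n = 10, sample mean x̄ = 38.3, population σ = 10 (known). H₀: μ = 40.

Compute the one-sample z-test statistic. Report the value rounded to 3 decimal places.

test statistic = -0.538

SE = σ/√n = 10/√10 = 3.1623
z = (x̄−μ₀)/SE = (38.3−40)/3.1623 = -0.5376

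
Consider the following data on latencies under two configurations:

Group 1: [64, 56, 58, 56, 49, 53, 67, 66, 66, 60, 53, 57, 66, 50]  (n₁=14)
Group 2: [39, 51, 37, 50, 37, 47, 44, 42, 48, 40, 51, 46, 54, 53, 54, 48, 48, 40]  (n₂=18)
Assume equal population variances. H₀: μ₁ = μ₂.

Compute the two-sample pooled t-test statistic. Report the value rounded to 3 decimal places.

x̄₁=58.643, s₁=6.271, n₁=14
x̄₂=46.056, s₂=5.734, n₂=18
s_p² = [13·6.271² + 17·5.734²]/30 = 35.6720
SE = √(s_p²·(1/14+1/18)) = 2.1283
t = (58.643−46.056)/2.1283 = 5.9142
df = 30

test statistic = 5.914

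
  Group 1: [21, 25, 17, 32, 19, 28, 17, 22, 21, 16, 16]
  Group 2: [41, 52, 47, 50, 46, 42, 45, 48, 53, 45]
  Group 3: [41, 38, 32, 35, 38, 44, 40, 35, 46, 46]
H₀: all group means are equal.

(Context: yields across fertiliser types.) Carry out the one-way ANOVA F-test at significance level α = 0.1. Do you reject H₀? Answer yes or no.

Group means [21.27, 46.90, 39.50], grand mean 35.419
SSB = Σnᵢ(x̄ᵢ−x̄)² = 3685.967; SSW = ΣΣ(x−x̄ᵢ)² = 621.582
MSB = 3685.967/2 = 1842.9833; MSW = 621.582/28 = 22.1994
F = MSB/MSW = 83.0197
df = (2, 28)
p-value (upper-tail) = 0.00000
At α=0.1: p < α → reject H₀

reject H₀: yes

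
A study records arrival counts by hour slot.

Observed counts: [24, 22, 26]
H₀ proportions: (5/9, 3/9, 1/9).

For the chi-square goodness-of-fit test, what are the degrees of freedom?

df = k − 1 = 3 − 1 = 2

degrees of freedom = 2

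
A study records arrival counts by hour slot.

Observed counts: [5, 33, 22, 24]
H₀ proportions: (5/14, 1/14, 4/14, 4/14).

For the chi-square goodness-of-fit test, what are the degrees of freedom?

df = k − 1 = 4 − 1 = 3

degrees of freedom = 3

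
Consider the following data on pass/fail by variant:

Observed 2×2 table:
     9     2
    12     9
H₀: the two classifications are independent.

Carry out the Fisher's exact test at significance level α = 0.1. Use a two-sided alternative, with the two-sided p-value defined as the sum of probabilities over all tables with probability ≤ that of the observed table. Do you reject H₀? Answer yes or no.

Margins: r₁=11, r₂=21, c₁=21, c₂=11, n=32
p_obs = C(11,9)·C(21,12)/C(32,21); sum pmf over tables with pmf ≤ p_obs
p-value (two-sided) = 0.24806
At α=0.1: p ≥ α → fail to reject H₀

reject H₀: no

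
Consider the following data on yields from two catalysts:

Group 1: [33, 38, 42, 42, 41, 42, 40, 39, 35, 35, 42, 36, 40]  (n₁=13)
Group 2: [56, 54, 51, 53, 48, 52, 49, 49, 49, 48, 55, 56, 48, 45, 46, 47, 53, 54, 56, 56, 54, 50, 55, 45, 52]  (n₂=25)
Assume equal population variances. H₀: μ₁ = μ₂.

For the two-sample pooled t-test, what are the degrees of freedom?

df = n₁ + n₂ − 2 = 13 + 25 − 2 = 36

degrees of freedom = 36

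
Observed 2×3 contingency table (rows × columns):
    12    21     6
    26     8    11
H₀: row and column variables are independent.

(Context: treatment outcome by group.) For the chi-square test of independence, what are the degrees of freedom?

df = (r−1)(c−1) = (2−1)·(3−1) = 2

degrees of freedom = 2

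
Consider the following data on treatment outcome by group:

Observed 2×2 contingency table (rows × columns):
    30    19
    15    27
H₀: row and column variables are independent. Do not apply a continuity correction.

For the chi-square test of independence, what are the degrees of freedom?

degrees of freedom = 1

df = (r−1)(c−1) = (2−1)·(2−1) = 1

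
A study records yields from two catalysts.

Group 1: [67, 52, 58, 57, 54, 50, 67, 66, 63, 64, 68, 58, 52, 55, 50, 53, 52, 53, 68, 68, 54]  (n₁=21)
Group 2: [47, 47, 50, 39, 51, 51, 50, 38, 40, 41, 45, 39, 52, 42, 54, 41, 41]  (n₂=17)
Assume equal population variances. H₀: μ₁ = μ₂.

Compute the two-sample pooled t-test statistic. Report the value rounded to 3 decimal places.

x̄₁=58.524, s₁=6.743, n₁=21
x̄₂=45.176, s₂=5.376, n₂=17
s_p² = [20·6.743² + 16·5.376²]/36 = 38.1030
SE = √(s_p²·(1/21+1/17)) = 2.0139
t = (58.524−45.176)/2.0139 = 6.6276
df = 36

test statistic = 6.628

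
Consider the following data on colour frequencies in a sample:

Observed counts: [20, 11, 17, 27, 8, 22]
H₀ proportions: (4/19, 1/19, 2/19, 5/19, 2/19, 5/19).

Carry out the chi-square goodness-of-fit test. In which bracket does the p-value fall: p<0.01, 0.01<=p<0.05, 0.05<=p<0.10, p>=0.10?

n = 105; E_i = n·p_i = [22.11, 5.53, 11.05, 27.63, 11.05, 27.63]
χ² = (20−22.11)²/22.11 + (11−5.53)²/5.53 + (17−11.05)²/11.05 + (27−27.63)²/27.63 + (8−11.05)²/11.05 + (22−27.63)²/27.63 = 10.8276
df = 5
p-value (upper-tail) = 0.05491
→ bracket: 0.05<=p<0.10

p-value bracket: 0.05<=p<0.10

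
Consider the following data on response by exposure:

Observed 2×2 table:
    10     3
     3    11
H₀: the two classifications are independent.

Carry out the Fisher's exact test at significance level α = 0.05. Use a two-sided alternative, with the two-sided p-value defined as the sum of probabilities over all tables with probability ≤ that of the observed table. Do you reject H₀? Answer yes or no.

reject H₀: yes

Margins: r₁=13, r₂=14, c₁=13, c₂=14, n=27
p_obs = C(13,10)·C(14,3)/C(27,13); sum pmf over tables with pmf ≤ p_obs
p-value (two-sided) = 0.00703
At α=0.05: p < α → reject H₀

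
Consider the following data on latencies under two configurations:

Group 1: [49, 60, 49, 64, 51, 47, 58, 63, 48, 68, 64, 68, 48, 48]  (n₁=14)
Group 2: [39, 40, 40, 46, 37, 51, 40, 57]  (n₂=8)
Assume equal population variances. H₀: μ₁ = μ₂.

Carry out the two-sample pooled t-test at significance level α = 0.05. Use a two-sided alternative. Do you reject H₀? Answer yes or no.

x̄₁=56.071, s₁=8.232, n₁=14
x̄₂=43.750, s₂=7.005, n₂=8
s_p² = [13·8.232² + 7·7.005²]/20 = 61.2214
SE = √(s_p²·(1/14+1/8)) = 3.4678
t = (56.071−43.750)/3.4678 = 3.5531
df = 20
p-value (two-sided) = 0.00199
At α=0.05: p < α → reject H₀

reject H₀: yes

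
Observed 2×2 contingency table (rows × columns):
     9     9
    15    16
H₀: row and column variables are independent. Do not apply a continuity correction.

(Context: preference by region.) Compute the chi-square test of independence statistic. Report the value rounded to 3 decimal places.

Row totals [18, 31], col totals [24, 25], n=49
χ² = (9−8.82)²/8.82 + (9−9.18)²/9.18 + (15−15.18)²/15.18 + (16−15.82)²/15.82 = 0.0119
df = 1

test statistic = 0.012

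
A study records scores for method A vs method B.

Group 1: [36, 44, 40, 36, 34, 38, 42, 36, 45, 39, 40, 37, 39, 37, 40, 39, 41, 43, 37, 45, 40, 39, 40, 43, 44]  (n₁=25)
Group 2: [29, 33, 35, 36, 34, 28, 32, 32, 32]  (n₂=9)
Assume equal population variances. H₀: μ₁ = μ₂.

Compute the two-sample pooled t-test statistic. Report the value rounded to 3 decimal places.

x̄₁=39.760, s₁=3.045, n₁=25
x̄₂=32.333, s₂=2.598, n₂=9
s_p² = [24·3.045² + 8·2.598²]/32 = 8.6425
SE = √(s_p²·(1/25+1/9)) = 1.1428
t = (39.760−32.333)/1.1428 = 6.4987
df = 32

test statistic = 6.499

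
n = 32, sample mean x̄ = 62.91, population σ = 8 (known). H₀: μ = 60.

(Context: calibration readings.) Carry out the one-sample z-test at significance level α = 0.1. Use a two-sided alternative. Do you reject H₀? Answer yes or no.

SE = σ/√n = 8/√32 = 1.4142
z = (x̄−μ₀)/SE = (62.91−60)/1.4142 = 2.0577
p-value (two-sided) = 0.03962
At α=0.1: p < α → reject H₀

reject H₀: yes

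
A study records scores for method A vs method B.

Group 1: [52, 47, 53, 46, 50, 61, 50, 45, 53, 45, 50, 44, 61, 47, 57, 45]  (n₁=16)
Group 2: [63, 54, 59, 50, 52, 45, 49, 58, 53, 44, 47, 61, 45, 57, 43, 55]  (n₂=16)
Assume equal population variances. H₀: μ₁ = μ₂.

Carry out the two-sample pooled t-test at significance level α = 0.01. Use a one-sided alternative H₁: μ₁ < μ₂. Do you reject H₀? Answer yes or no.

reject H₀: no

x̄₁=50.375, s₁=5.512, n₁=16
x̄₂=52.188, s₂=6.358, n₂=16
s_p² = [15·5.512² + 15·6.358²]/30 = 35.4062
SE = √(s_p²·(1/16+1/16)) = 2.1038
t = (50.375−52.188)/2.1038 = -0.8616
df = 30
p-value (one-sided, H₁ less) = 0.19788
At α=0.01: p ≥ α → fail to reject H₀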